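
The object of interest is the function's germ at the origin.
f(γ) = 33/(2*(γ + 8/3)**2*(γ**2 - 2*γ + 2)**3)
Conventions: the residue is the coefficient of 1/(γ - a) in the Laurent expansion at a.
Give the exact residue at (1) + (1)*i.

The factor γ**2 - 2*γ + 2 splits as (γ - a)(γ - a') with a = (1) + (1)*i, a' = (1) - (1)*i. At the order-3 pole a set g(γ) = (γ - a)^3*f(γ) = [33/(2*(γ + 8/3)**2)] / (γ - a')^3.
Order-3 pole: residue = g''(a)/2; g''((1) + (1)*i) = (-2381643/285610000) - (143327151/285610000)*i, so the residue is (-2381643/571220000) - (143327151/571220000)*i.

The residue is (-2381643/571220000) - (143327151/571220000)*i.


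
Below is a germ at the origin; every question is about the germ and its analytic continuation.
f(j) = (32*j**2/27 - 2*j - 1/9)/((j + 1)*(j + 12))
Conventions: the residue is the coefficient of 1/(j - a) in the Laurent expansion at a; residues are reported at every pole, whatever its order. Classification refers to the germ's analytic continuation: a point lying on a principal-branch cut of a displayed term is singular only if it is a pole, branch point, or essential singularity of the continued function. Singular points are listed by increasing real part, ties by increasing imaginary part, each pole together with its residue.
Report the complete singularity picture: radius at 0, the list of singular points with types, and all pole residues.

Denominator factor (j + 12): pole of order 1 at -12, modulus 12.
Denominator factor (j + 1): pole of order 1 at -1, modulus 1.
The radius of convergence is the smallest modulus among the singular points: 1.
At the order-1 pole -12 set g(j) = (j - (-12))*f(j) = (32*j**2/27 - 2*j - 1/9)/(j + 1).
Simple pole: residue = g(a) at a = -12, which is -1751/99.
At the order-1 pole -1 set g(j) = (j - (-1))*f(j) = (32*j**2/27 - 2*j - 1/9)/(j + 12).
Simple pole: residue = g(a) at a = -1, which is 83/297.
List the singular points by increasing real part (a conjugate pair: the negative imaginary part first).

Radius of convergence at 0: 1.
At -12: a pole of order 1; residue -1751/99.
At -1: a pole of order 1; residue 83/297.


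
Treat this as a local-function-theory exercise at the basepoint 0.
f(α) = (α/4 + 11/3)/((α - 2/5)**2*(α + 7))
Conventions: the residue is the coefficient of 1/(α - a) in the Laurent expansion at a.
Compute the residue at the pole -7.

At the order-1 pole -7 set g(α) = (α - (-7))*f(α) = (α/4 + 11/3)/(α - 2/5)**2.
Simple pole: residue = g(a) at a = -7, which is 575/16428.

The residue is 575/16428.


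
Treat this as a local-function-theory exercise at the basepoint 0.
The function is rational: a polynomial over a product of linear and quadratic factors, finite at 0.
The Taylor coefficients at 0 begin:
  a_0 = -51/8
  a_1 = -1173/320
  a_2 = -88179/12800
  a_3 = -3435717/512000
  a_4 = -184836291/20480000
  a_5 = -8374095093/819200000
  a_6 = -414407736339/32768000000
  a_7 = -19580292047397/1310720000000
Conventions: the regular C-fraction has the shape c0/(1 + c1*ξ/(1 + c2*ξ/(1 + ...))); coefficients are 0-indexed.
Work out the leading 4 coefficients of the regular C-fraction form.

Taylor coefficients (read off): a_0 = -51/8, a_1 = -1173/320, a_2 = -88179/12800, a_3 = -3435717/512000.
c0 = a_0 = -51/8. Peel one level at a time: if S = 1 + c*ξ/S' with S'(0) = 1, then c is the ξ-coefficient of S and S' = c*ξ/(S - 1).
S_1 = c0/f = 1 + (-23/40)*ξ + (-3/4)*ξ^2 + ...; c1 = -23/40.
S_2 = c1*ξ/(S_1 - 1) = 1 + (-30/23)*ξ + (900/529)*ξ^2 + ...; c2 = -30/23.
S_3 = c2*ξ/(S_2 - 1) = 1 + (30/23)*ξ + ...; c3 = 30/23.

The regular C-fraction coefficients are [-51/8, -23/40, -30/23, 30/23].


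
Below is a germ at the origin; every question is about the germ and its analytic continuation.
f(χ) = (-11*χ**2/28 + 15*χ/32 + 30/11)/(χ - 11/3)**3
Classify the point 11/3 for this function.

The point is a pole of order 3.

The denominator factor χ - 11/3 vanishes at 11/3 and appears to the power 3; the numerator there equals -18533/22176, nonzero, and no other factor vanishes.
Hence a pole whose order is the multiplicity, 3.


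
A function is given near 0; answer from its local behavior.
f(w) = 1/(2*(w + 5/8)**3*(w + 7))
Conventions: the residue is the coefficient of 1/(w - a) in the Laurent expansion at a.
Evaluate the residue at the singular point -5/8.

The residue is 256/132651.

At the order-3 pole -5/8 set g(w) = (w - (-5/8))^3*f(w) = 1/(2*(w + 7)).
Order-3 pole: residue = g''(a)/2; g''(-5/8) = 512/132651, so the residue is 256/132651.


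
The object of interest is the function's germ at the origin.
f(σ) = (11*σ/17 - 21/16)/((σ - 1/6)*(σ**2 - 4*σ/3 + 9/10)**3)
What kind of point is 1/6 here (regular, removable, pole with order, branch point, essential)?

The denominator factor σ - 1/6 vanishes at 1/6 and appears to the power 1; the numerator there equals -983/816, nonzero, and no other factor vanishes.
Hence a pole whose order is the multiplicity, 1.

The point is a pole of order 1.


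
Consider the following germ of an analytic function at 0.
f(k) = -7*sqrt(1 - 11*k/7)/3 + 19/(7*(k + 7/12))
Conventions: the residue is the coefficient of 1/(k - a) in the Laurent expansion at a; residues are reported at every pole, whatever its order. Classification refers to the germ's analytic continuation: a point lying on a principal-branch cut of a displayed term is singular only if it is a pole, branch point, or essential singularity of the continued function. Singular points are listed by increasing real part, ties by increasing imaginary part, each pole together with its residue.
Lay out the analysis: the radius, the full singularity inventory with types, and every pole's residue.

Radius of convergence at 0: 7/12.
At -7/12: a pole of order 1; residue 19/7.
At 7/11: an algebraic (square-root) branch point.

Denominator factor (k + 7/12): pole of order 1 at -7/12, modulus 7/12.
Branch term (-7/3)*sqrt(1 - k/(7/11)): its argument vanishes at k = 7/11, a square-root branch point, modulus 7/11.
The radius of convergence is the smallest modulus among the singular points: 7/12.
The branch term is analytic at -7/12 and contributes nothing to the residue; only the rational part matters.
At the order-1 pole -7/12 set g(k) = (k - (-7/12))*(rational part) = 19/7.
Simple pole: residue = g(a) at a = -7/12, which is 19/7.
List the singular points by increasing real part (a conjugate pair: the negative imaginary part first).


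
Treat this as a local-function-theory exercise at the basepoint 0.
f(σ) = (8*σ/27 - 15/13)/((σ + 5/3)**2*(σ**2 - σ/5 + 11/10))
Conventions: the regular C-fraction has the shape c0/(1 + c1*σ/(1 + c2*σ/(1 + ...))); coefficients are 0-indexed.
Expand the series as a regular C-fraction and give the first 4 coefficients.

The regular C-fraction coefficients are [-54/143, 1136/891, -2486849/2300400, 5668911441/70626511600].

Taylor coefficients (expand at 0): a_0 = -54/143, a_1 = 2272/4719, a_2 = -121162/1297725, a_3 = -1689548/71374875.
c0 = a_0 = -54/143. Peel one level at a time: if S = 1 + c*σ/S' with S'(0) = 1, then c is the σ-coefficient of S and S' = c*σ/(S - 1).
S_1 = c0/f = 1 + (1136/891)*σ + (2486849/1804275)*σ^2 + ...; c1 = 1136/891.
S_2 = c1*σ/(S_1 - 1) = 1 + (-2486849/2300400)*σ + (69986561/806560000)*σ^2 + ...; c2 = -2486849/2300400.
S_3 = c2*σ/(S_2 - 1) = 1 + (5668911441/70626511600)*σ + ...; c3 = 5668911441/70626511600.


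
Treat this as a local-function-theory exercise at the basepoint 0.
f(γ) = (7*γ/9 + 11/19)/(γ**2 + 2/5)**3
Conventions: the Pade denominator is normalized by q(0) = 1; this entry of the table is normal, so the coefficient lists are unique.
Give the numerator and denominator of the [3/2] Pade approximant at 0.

Taylor coefficients needed (expand at 0): a_0 = 1375/152, a_1 = 875/72, a_2 = -20625/304, a_3 = -4375/48, a_4 = 103125/304, a_5 = 21875/48.
Write the denominator as Q(γ) = 1 + q1*γ + q2*γ^2. Requiring Q*f - P = O(γ^6) with deg P <= 3 kills the coefficients of γ^4..γ^5 in Q*f:
  γ^4: a_4 + q1*a_3 + q2*a_2 = 0, i.e. 103125/304 + (-4375/48)*q1 + (-20625/304)*q2 = 0.
  γ^5: a_5 + q1*a_4 + q2*a_3 = 0, i.e. 21875/48 + (103125/304)*q1 + (-4375/48)*q2 = 0.
Solving this linear system: q1 = 0, q2 = 5.
The numerator is Q*f truncated at degree 3: P0 = a_0 = 1375/152; P1 = a_1 + q1*a_0 = 875/72; P2 = a_2 + q1*a_1 + q2*a_0 = -6875/304; P3 = a_3 + q1*a_2 + q2*a_1 = -4375/144.

The Pade approximant has numerator coefficients [1375/152, 875/72, -6875/304, -4375/144]; denominator coefficients [1, 0, 5].


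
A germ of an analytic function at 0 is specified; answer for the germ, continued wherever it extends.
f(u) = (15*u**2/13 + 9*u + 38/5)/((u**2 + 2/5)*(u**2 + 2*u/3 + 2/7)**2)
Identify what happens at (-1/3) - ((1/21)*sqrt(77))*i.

The point is a pole of order 2.

The denominator factor u**2 + 2*u/3 + 2/7 vanishes at (-1/3) - ((1/21)*sqrt(77))*i and appears to the power 2; the numerator there equals (6179/1365) - ((107/273)*sqrt(77))*i, nonzero, and no other factor vanishes.
Hence a pole whose order is the multiplicity, 2.


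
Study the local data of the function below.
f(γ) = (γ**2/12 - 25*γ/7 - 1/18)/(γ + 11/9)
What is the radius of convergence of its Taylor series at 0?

Denominator factor (γ + 11/9): pole of order 1 at -11/9, modulus 11/9.
The radius of convergence is the smallest modulus among the singular points: 11/9.

The radius of convergence is 11/9.


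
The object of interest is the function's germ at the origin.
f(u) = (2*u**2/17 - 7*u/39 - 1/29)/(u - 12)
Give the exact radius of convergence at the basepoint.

The radius of convergence is 12.

Denominator factor (u - 12): pole of order 1 at 12, modulus 12.
The radius of convergence is the smallest modulus among the singular points: 12.


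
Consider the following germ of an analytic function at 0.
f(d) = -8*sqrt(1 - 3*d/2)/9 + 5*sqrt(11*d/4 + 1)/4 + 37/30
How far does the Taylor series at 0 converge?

Branch term (5/4)*sqrt(1 - d/(-4/11)): its argument vanishes at d = -4/11, a square-root branch point, modulus 4/11.
Branch term (-8/9)*sqrt(1 - d/(2/3)): its argument vanishes at d = 2/3, a square-root branch point, modulus 2/3.
The radius of convergence is the smallest modulus among the singular points: 4/11.

The radius of convergence is 4/11.


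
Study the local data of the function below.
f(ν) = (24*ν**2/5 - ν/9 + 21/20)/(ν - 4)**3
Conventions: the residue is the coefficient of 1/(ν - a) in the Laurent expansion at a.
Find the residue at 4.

At the order-3 pole 4 set g(ν) = (ν - (4))^3*f(ν) = 24*ν**2/5 - ν/9 + 21/20.
Order-3 pole: residue = g''(a)/2; g''(4) = 48/5, so the residue is 24/5.

The residue is 24/5.


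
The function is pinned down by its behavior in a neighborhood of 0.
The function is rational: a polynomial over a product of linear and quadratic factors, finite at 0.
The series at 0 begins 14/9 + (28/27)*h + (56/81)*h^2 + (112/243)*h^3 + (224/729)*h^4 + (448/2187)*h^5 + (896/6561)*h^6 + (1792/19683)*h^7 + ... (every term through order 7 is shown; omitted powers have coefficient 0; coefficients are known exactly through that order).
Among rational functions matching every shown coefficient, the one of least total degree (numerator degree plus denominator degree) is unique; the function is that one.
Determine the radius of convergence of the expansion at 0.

The radius of convergence is 3/2.

No rational of total degree below 1 reproduces all 8 coefficients; solving the [0/1] Pade equations on them gives f(h) = -7/(3*(h - 3/2)), whose expansion matches every shown term.
Denominator factor (h - 3/2): pole of order 1 at 3/2, modulus 3/2.
The radius of convergence is the smallest modulus among the singular points: 3/2.


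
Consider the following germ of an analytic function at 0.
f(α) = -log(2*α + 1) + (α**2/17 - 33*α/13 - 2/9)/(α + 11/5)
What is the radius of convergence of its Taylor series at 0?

The radius of convergence is 1/2.

Denominator factor (α + 11/5): pole of order 1 at -11/5, modulus 11/5.
Branch term (-1)*log(1 - α/(-1/2)): its argument vanishes at α = -1/2, a logarithmic branch point, modulus 1/2.
The radius of convergence is the smallest modulus among the singular points: 1/2.


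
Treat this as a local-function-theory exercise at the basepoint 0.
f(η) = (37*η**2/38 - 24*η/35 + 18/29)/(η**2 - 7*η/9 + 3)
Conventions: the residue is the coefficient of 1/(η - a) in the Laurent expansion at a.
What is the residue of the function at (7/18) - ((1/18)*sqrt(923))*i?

The factor η**2 - 7*η/9 + 3 splits as (η - a)(η - a') with a = (7/18) - ((1/18)*sqrt(923))*i, a' = (7/18) + ((1/18)*sqrt(923))*i. At the order-1 pole a set g(η) = (η - a)*f(η) = [37*η**2/38 - 24*η/35 + 18/29] / (η - a').
Simple pole: residue = g(a) at a = (7/18) - ((1/18)*sqrt(923))*i, which is (857/23940) - ((106763/4818060)*sqrt(923))*i.

The residue is (857/23940) - ((106763/4818060)*sqrt(923))*i.


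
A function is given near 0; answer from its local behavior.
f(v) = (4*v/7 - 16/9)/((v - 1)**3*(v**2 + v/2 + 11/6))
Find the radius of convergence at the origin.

Denominator factor (v**2 + v/2 + 11/6): discriminant -85/12, complex-conjugate roots (-1/4) + ((1/12)*sqrt(255))*i and (-1/4) - ((1/12)*sqrt(255))*i; poles of order 1, moduli (1/6)*sqrt(66) and (1/6)*sqrt(66).
Denominator factor (v - 1)^3: pole of order 3 at 1, modulus 1.
The radius of convergence is the smallest modulus among the singular points: 1.

The radius of convergence is 1.


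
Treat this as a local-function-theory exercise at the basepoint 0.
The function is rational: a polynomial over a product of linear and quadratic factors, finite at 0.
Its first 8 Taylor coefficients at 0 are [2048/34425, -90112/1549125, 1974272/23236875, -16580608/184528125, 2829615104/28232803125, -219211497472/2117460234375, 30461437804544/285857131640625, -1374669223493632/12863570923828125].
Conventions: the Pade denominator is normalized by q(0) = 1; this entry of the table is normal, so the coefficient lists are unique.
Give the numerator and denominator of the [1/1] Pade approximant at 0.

Taylor coefficients needed (read off): a_0 = 2048/34425, a_1 = -90112/1549125, a_2 = 1974272/23236875.
Write the denominator as Q(ε) = 1 + q1*ε. Requiring Q*f - P = O(ε^3) with deg P <= 1 kills the coefficients of ε^2..ε^2 in Q*f:
  ε^2: a_2 + q1*a_1 = 0, i.e. 1974272/23236875 + (-90112/1549125)*q1 = 0.
Solving this linear system: q1 = 241/165.
The numerator is Q*f truncated at degree 1: P0 = a_0 = 2048/34425; P1 = a_1 + q1*a_0 = 489472/17040375.

The Pade approximant has numerator coefficients [2048/34425, 489472/17040375]; denominator coefficients [1, 241/165].


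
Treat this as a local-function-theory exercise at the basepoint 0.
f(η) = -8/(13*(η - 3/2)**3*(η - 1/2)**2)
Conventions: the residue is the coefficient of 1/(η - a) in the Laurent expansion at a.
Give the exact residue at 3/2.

The residue is -24/13.

At the order-3 pole 3/2 set g(η) = (η - (3/2))^3*f(η) = -8/(13*(η - 1/2)**2).
Order-3 pole: residue = g''(a)/2; g''(3/2) = -48/13, so the residue is -24/13.


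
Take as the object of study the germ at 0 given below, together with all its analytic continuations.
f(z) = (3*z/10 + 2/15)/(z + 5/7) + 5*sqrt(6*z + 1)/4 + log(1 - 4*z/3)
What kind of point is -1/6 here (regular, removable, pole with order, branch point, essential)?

The term (5/4)*sqrt(1 - z/(-1/6)) has argument 1 - -1/6/(-1/6) = 0 at -1/6: a square-root (algebraic, two-sheeted) branch point; the remaining terms are analytic or single-valued there.

The point is an algebraic (square-root) branch point.


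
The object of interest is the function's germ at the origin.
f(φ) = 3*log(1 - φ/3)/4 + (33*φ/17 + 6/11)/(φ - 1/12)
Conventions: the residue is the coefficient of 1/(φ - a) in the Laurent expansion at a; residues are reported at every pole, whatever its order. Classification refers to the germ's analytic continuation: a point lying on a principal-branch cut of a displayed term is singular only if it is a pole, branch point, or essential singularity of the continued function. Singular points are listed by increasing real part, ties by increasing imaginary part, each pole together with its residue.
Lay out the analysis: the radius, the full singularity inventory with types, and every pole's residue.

Radius of convergence at 0: 1/12.
At 1/12: a pole of order 1; residue 529/748.
At 3: a logarithmic branch point.

Denominator factor (φ - 1/12): pole of order 1 at 1/12, modulus 1/12.
Branch term (3/4)*log(1 - φ/(3)): its argument vanishes at φ = 3, a logarithmic branch point, modulus 3.
The radius of convergence is the smallest modulus among the singular points: 1/12.
The branch term is analytic at 1/12 and contributes nothing to the residue; only the rational part matters.
At the order-1 pole 1/12 set g(φ) = (φ - (1/12))*(rational part) = 33*φ/17 + 6/11.
Simple pole: residue = g(a) at a = 1/12, which is 529/748.
List the singular points by increasing real part (a conjugate pair: the negative imaginary part first).


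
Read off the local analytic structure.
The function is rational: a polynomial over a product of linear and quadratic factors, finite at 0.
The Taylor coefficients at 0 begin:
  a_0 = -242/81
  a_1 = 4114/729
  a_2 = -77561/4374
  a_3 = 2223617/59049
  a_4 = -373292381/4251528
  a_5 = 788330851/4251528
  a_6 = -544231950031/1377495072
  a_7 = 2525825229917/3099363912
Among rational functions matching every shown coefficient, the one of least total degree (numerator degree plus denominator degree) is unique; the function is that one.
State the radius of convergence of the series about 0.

No rational of total degree below 4 reproduces all 8 coefficients; solving the [0/4] Pade equations on them gives f(χ) = -9/(8*(χ - 9/8)**2*(χ + 6/11)**2), whose expansion matches every shown term.
Denominator factor (χ + 6/11)^2: pole of order 2 at -6/11, modulus 6/11.
Denominator factor (χ - 9/8)^2: pole of order 2 at 9/8, modulus 9/8.
The radius of convergence is the smallest modulus among the singular points: 6/11.

The radius of convergence is 6/11.


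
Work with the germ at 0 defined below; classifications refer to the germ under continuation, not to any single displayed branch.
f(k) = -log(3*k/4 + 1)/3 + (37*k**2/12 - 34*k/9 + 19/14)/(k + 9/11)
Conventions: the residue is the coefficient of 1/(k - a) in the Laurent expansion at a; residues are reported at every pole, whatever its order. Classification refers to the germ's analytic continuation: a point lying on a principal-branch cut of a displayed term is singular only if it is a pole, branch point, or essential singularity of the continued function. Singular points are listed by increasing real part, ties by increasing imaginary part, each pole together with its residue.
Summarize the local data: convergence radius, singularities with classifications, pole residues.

Radius of convergence at 0: 9/11.
At -4/3: a logarithmic branch point.
At -9/11: a pole of order 1; residue 22063/3388.

Denominator factor (k + 9/11): pole of order 1 at -9/11, modulus 9/11.
Branch term (-1/3)*log(1 - k/(-4/3)): its argument vanishes at k = -4/3, a logarithmic branch point, modulus 4/3.
The radius of convergence is the smallest modulus among the singular points: 9/11.
The branch term is analytic at -9/11 and contributes nothing to the residue; only the rational part matters.
At the order-1 pole -9/11 set g(k) = (k - (-9/11))*(rational part) = 37*k**2/12 - 34*k/9 + 19/14.
Simple pole: residue = g(a) at a = -9/11, which is 22063/3388.
List the singular points by increasing real part (a conjugate pair: the negative imaginary part first).


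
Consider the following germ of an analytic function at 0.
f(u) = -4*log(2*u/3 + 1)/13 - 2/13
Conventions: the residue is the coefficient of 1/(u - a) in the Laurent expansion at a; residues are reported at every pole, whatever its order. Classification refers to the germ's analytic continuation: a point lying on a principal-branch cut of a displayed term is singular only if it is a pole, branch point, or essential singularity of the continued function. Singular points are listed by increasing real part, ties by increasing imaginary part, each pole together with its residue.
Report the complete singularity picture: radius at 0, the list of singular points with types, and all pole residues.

Radius of convergence at 0: 3/2.
At -3/2: a logarithmic branch point.

Branch term (-4/13)*log(1 - u/(-3/2)): its argument vanishes at u = -3/2, a logarithmic branch point, modulus 3/2.
The radius of convergence is the smallest modulus among the singular points: 3/2.


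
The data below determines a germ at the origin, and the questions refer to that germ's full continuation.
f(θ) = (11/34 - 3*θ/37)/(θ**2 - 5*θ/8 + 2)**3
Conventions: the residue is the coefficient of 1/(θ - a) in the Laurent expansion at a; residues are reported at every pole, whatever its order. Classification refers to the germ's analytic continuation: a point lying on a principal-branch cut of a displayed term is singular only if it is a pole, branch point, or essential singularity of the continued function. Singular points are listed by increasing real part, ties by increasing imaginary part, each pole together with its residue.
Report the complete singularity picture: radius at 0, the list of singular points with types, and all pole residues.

Radius of convergence at 0: sqrt(2).
At (5/16) - ((1/16)*sqrt(487))*i: a pole of order 3; residue ((36876288/72650319587)*sqrt(487))*i.
At (5/16) + ((1/16)*sqrt(487))*i: a pole of order 3; residue -((36876288/72650319587)*sqrt(487))*i.

Denominator factor (θ**2 - 5*θ/8 + 2)^3: discriminant -487/64, complex-conjugate roots (5/16) + ((1/16)*sqrt(487))*i and (5/16) - ((1/16)*sqrt(487))*i; poles of order 3, moduli sqrt(2) and sqrt(2).
The radius of convergence is the smallest modulus among the singular points: sqrt(2).
The factor θ**2 - 5*θ/8 + 2 splits as (θ - a)(θ - a') with a = (5/16) - ((1/16)*sqrt(487))*i, a' = (5/16) + ((1/16)*sqrt(487))*i. At the order-3 pole a set g(θ) = (θ - a)^3*f(θ) = [11/34 - 3*θ/37] / (θ - a')^3.
Order-3 pole: residue = g''(a)/2; g''((5/16) - ((1/16)*sqrt(487))*i) = ((73752576/72650319587)*sqrt(487))*i, so the residue is ((36876288/72650319587)*sqrt(487))*i.
The factor θ**2 - 5*θ/8 + 2 splits as (θ - a)(θ - a') with a = (5/16) + ((1/16)*sqrt(487))*i, a' = (5/16) - ((1/16)*sqrt(487))*i. At the order-3 pole a set g(θ) = (θ - a)^3*f(θ) = [11/34 - 3*θ/37] / (θ - a')^3.
Order-3 pole: residue = g''(a)/2; g''((5/16) + ((1/16)*sqrt(487))*i) = -((73752576/72650319587)*sqrt(487))*i, so the residue is -((36876288/72650319587)*sqrt(487))*i.
List the singular points by increasing real part (a conjugate pair: the negative imaginary part first).


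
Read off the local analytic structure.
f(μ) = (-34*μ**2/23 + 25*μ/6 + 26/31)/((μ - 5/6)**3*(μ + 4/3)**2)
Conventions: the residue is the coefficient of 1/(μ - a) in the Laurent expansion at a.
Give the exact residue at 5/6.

At the order-3 pole 5/6 set g(μ) = (μ - (5/6))^3*f(μ) = (-34*μ**2/23 + 25*μ/6 + 26/31)/(μ + 4/3)**2.
Order-3 pole: residue = g''(a)/2; g''(5/6) = -8253144/20363993, so the residue is -4126572/20363993.

The residue is -4126572/20363993.


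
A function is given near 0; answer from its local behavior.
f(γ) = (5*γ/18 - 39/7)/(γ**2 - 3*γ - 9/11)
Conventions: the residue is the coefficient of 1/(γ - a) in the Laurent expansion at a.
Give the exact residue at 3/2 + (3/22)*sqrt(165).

The factor γ**2 - 3*γ - 9/11 splits as (γ - a)(γ - a') with a = 3/2 + (3/22)*sqrt(165), a' = 3/2 - (3/22)*sqrt(165). At the order-1 pole a set g(γ) = (γ - a)*f(γ) = [5*γ/18 - 39/7] / (γ - a').
Simple pole: residue = g(a) at a = 3/2 + (3/22)*sqrt(165), which is 5/36 - (433/3780)*sqrt(165).

The residue is 5/36 - (433/3780)*sqrt(165).


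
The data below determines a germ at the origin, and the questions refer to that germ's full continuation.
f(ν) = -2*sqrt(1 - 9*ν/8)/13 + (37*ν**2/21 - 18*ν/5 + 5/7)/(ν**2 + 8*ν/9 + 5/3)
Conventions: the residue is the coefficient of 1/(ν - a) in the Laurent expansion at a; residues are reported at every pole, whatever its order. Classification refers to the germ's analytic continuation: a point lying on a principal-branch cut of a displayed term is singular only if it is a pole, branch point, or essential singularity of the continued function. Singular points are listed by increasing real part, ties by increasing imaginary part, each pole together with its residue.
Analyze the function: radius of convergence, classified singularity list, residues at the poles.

Radius of convergence at 0: 8/9.
At (-4/9) - ((1/9)*sqrt(119))*i: a pole of order 1; residue (-2441/945) + ((314/112455)*sqrt(119))*i.
At (-4/9) + ((1/9)*sqrt(119))*i: a pole of order 1; residue (-2441/945) - ((314/112455)*sqrt(119))*i.
At 8/9: an algebraic (square-root) branch point.

Denominator factor (ν**2 + 8*ν/9 + 5/3): discriminant -476/81, complex-conjugate roots (-4/9) + ((1/9)*sqrt(119))*i and (-4/9) - ((1/9)*sqrt(119))*i; poles of order 1, moduli (1/3)*sqrt(15) and (1/3)*sqrt(15).
Branch term (-2/13)*sqrt(1 - ν/(8/9)): its argument vanishes at ν = 8/9, a square-root branch point, modulus 8/9.
The radius of convergence is the smallest modulus among the singular points: 8/9.
The branch term is analytic at (-4/9) - ((1/9)*sqrt(119))*i and contributes nothing to the residue; only the rational part matters.
The factor ν**2 + 8*ν/9 + 5/3 splits as (ν - a)(ν - a') with a = (-4/9) - ((1/9)*sqrt(119))*i, a' = (-4/9) + ((1/9)*sqrt(119))*i. At the order-1 pole a set g(ν) = (ν - a)*(rational part) = [37*ν**2/21 - 18*ν/5 + 5/7] / (ν - a').
Simple pole: residue = g(a) at a = (-4/9) - ((1/9)*sqrt(119))*i, which is (-2441/945) + ((314/112455)*sqrt(119))*i.
The branch term is analytic at (-4/9) + ((1/9)*sqrt(119))*i and contributes nothing to the residue; only the rational part matters.
The factor ν**2 + 8*ν/9 + 5/3 splits as (ν - a)(ν - a') with a = (-4/9) + ((1/9)*sqrt(119))*i, a' = (-4/9) - ((1/9)*sqrt(119))*i. At the order-1 pole a set g(ν) = (ν - a)*(rational part) = [37*ν**2/21 - 18*ν/5 + 5/7] / (ν - a').
Simple pole: residue = g(a) at a = (-4/9) + ((1/9)*sqrt(119))*i, which is (-2441/945) - ((314/112455)*sqrt(119))*i.
List the singular points by increasing real part (a conjugate pair: the negative imaginary part first).


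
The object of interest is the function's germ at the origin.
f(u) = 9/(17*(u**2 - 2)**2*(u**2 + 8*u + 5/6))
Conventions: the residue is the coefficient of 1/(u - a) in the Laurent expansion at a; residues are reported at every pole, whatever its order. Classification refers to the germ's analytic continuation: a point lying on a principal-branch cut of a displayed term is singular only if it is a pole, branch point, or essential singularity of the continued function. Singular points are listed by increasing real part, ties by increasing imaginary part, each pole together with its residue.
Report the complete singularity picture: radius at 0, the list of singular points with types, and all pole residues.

Radius of convergence at 0: 4 - (1/6)*sqrt(546).
At -4 - (1/6)*sqrt(546): a pole of order 1; residue 388800/45301991 - (89262/242498893)*sqrt(546).
At -sqrt(2): a pole of order 2; residue -388800/45301991 - (434187/362415928)*sqrt(2).
At -4 + (1/6)*sqrt(546): a pole of order 1; residue 388800/45301991 + (89262/242498893)*sqrt(546).
At sqrt(2): a pole of order 2; residue -388800/45301991 + (434187/362415928)*sqrt(2).

Denominator factor (u**2 + 8*u + 5/6): discriminant 182/3, real irrational roots -4 + (1/6)*sqrt(546) and -4 - (1/6)*sqrt(546); poles of order 1, moduli 4 - (1/6)*sqrt(546) and 4 + (1/6)*sqrt(546).
Denominator factor (u**2 - 2)^2: discriminant 8, real irrational roots sqrt(2) and -sqrt(2); poles of order 2, moduli sqrt(2) and sqrt(2).
The radius of convergence is the smallest modulus among the singular points: 4 - (1/6)*sqrt(546).
The factor u**2 + 8*u + 5/6 splits as (u - a)(u - a') with a = -4 - (1/6)*sqrt(546), a' = -4 + (1/6)*sqrt(546). At the order-1 pole a set g(u) = (u - a)*f(u) = [9/(17*(u**2 - 2)**2)] / (u - a').
Simple pole: residue = g(a) at a = -4 - (1/6)*sqrt(546), which is 388800/45301991 - (89262/242498893)*sqrt(546).
The factor u**2 - 2 splits as (u - a)(u - a') with a = -sqrt(2), a' = sqrt(2). At the order-2 pole a set g(u) = (u - a)^2*f(u) = [9/(17*(u**2 + 8*u + 5/6))] / (u - a')^2.
Order-2 pole: residue = g'(a); g'(-sqrt(2)) = -388800/45301991 - (434187/362415928)*sqrt(2), so the residue is -388800/45301991 - (434187/362415928)*sqrt(2).
The factor u**2 + 8*u + 5/6 splits as (u - a)(u - a') with a = -4 + (1/6)*sqrt(546), a' = -4 - (1/6)*sqrt(546). At the order-1 pole a set g(u) = (u - a)*f(u) = [9/(17*(u**2 - 2)**2)] / (u - a').
Simple pole: residue = g(a) at a = -4 + (1/6)*sqrt(546), which is 388800/45301991 + (89262/242498893)*sqrt(546).
The factor u**2 - 2 splits as (u - a)(u - a') with a = sqrt(2), a' = -sqrt(2). At the order-2 pole a set g(u) = (u - a)^2*f(u) = [9/(17*(u**2 + 8*u + 5/6))] / (u - a')^2.
Order-2 pole: residue = g'(a); g'(sqrt(2)) = -388800/45301991 + (434187/362415928)*sqrt(2), so the residue is -388800/45301991 + (434187/362415928)*sqrt(2).
List the singular points by increasing real part (a conjugate pair: the negative imaginary part first).


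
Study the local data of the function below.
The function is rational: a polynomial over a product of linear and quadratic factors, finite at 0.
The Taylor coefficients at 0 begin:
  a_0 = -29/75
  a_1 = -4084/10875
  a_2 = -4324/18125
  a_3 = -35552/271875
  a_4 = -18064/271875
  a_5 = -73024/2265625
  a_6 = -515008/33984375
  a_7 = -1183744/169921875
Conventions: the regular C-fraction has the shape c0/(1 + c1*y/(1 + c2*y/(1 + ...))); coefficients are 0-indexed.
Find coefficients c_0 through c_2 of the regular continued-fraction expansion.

The regular C-fraction coefficients are [-29/75, -4084/4205, 1442401/4293305].

Taylor coefficients (read off): a_0 = -29/75, a_1 = -4084/10875, a_2 = -4324/18125.
c0 = a_0 = -29/75. Peel one level at a time: if S = 1 + c*y/S' with S'(0) = 1, then c is the y-coefficient of S and S' = c*y/(S - 1).
S_1 = c0/f = 1 + (-4084/4205)*y + (5769604/17682025)*y^2 + ...; c1 = -4084/4205.
S_2 = c1*y/(S_1 - 1) = 1 + (1442401/4293305)*y + ...; c2 = 1442401/4293305.


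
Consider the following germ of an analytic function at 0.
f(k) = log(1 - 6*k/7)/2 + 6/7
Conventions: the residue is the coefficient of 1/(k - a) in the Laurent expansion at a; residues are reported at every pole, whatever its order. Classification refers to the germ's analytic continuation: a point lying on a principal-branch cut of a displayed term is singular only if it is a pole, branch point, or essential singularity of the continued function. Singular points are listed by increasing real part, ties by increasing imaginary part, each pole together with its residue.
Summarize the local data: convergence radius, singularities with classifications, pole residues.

Branch term (1/2)*log(1 - k/(7/6)): its argument vanishes at k = 7/6, a logarithmic branch point, modulus 7/6.
The radius of convergence is the smallest modulus among the singular points: 7/6.

Radius of convergence at 0: 7/6.
At 7/6: a logarithmic branch point.


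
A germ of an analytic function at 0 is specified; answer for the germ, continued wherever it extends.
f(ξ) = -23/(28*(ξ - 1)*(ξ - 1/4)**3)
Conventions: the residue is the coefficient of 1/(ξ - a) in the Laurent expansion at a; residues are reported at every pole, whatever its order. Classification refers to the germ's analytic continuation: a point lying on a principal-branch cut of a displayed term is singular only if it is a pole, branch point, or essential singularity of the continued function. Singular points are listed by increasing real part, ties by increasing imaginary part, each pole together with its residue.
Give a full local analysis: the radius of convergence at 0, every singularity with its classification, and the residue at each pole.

Radius of convergence at 0: 1/4.
At 1/4: a pole of order 3; residue 368/189.
At 1: a pole of order 1; residue -368/189.

Denominator factor (ξ - 1/4)^3: pole of order 3 at 1/4, modulus 1/4.
Denominator factor (ξ - 1): pole of order 1 at 1, modulus 1.
The radius of convergence is the smallest modulus among the singular points: 1/4.
At the order-3 pole 1/4 set g(ξ) = (ξ - (1/4))^3*f(ξ) = -23/(28*(ξ - 1)).
Order-3 pole: residue = g''(a)/2; g''(1/4) = 736/189, so the residue is 368/189.
At the order-1 pole 1 set g(ξ) = (ξ - (1))*f(ξ) = -23/(28*(ξ - 1/4)**3).
Simple pole: residue = g(a) at a = 1, which is -368/189.
List the singular points by increasing real part (a conjugate pair: the negative imaginary part first).


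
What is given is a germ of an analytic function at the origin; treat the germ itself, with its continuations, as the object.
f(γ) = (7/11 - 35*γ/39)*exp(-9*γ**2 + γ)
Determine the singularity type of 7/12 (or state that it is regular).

There is no denominator, hence no pole anywhere.
The factor exp(-9*γ**2 + γ) is entire.
So the germ continues analytically to 7/12.

The point is a regular point.


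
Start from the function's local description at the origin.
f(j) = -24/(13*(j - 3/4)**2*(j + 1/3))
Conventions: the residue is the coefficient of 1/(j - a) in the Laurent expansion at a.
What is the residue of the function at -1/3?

At the order-1 pole -1/3 set g(j) = (j - (-1/3))*f(j) = -24/(13*(j - 3/4)**2).
Simple pole: residue = g(a) at a = -1/3, which is -3456/2197.

The residue is -3456/2197.


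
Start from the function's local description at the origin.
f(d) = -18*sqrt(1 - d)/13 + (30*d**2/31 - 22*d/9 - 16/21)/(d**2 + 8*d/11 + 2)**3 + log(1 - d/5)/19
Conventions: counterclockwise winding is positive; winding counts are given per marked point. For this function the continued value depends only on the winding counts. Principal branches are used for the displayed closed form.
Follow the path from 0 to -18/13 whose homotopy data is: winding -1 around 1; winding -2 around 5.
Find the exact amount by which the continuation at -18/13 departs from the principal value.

The rational part is single-valued and drops out of the difference; each branch term changes only by its own monodromy.
(-18/13)*sqrt(1 - d/(1)): winding -1 is odd, the square root flips sign, contributing -2*(-18/13)*sqrt(1 - (-18/13)/(1)) = -2*(-18/13)*sqrt(31/13) = (36/169)*sqrt(403).
(1/19)*log(1 - d/(5)): each positive loop around 5 adds 2*pi*i to the log, so winding -2 contributes (1/19)*(-2)*2*pi*i = -(4/19)*pi*i.
Summing the contributions at d = -18/13 gives ((36/169)*sqrt(403)) - ((4/19)*pi)*i.

Continued minus principal equals ((36/169)*sqrt(403)) - ((4/19)*pi)*i.


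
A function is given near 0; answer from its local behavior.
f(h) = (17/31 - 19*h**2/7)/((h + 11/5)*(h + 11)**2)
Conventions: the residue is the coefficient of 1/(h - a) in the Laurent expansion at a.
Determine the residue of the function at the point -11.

The residue is -536005/210056.

At the order-2 pole -11 set g(h) = (h - (-11))^2*f(h) = (17/31 - 19*h**2/7)/(h + 11/5).
Order-2 pole: residue = g'(a); g'(-11) = -536005/210056, so the residue is -536005/210056.


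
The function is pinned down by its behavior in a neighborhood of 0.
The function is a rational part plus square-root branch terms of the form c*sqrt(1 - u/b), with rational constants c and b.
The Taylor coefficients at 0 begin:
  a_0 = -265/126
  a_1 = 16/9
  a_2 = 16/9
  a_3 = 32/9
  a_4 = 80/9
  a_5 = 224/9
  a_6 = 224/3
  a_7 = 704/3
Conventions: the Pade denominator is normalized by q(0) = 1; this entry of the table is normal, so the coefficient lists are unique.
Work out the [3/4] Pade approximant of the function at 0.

Taylor coefficients needed (read off): a_0 = -265/126, a_1 = 16/9, a_2 = 16/9, a_3 = 32/9, a_4 = 80/9, a_5 = 224/9, a_6 = 224/3, a_7 = 704/3.
Write the denominator as Q(u) = 1 + q1*u + q2*u^2 + q3*u^3 + q4*u^4. Requiring Q*f - P = O(u^8) with deg P <= 3 kills the coefficients of u^4..u^7 in Q*f:
  u^4: a_4 + q1*a_3 + q2*a_2 + q3*a_1 + q4*a_0 = 0, i.e. 80/9 + (32/9)*q1 + (16/9)*q2 + (16/9)*q3 + (-265/126)*q4 = 0.
  u^5: a_5 + q1*a_4 + q2*a_3 + q3*a_2 + q4*a_1 = 0, i.e. 224/9 + (80/9)*q1 + (32/9)*q2 + (16/9)*q3 + (16/9)*q4 = 0.
  u^6: a_6 + q1*a_5 + q2*a_4 + q3*a_3 + q4*a_2 = 0, i.e. 224/3 + (224/9)*q1 + (80/9)*q2 + (32/9)*q3 + (16/9)*q4 = 0.
  u^7: a_7 + q1*a_6 + q2*a_5 + q3*a_4 + q4*a_3 = 0, i.e. 704/3 + (224/3)*q1 + (224/9)*q2 + (80/9)*q3 + (32/9)*q4 = 0.
Solving this linear system: q1 = -5398/937, q2 = 8250/937, q3 = -2404/937, q4 = -224/937.
The numerator is Q*f truncated at degree 3: P0 = a_0 = -265/126; P1 = a_1 + q1*a_0 = 91131/6559; P2 = a_2 + q1*a_1 + q2*a_0 = -176973/6559; P3 = a_3 + q1*a_2 + q2*a_1 + q3*a_0 = 282614/19677.

The Pade approximant has numerator coefficients [-265/126, 91131/6559, -176973/6559, 282614/19677]; denominator coefficients [1, -5398/937, 8250/937, -2404/937, -224/937].


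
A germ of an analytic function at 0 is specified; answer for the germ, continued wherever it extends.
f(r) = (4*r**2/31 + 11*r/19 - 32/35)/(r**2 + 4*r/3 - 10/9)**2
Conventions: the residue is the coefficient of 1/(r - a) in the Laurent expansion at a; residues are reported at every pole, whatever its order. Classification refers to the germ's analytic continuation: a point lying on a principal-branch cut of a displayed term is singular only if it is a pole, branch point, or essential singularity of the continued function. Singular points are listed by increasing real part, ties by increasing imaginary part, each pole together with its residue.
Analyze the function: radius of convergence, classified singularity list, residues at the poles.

Denominator factor (r**2 + 4*r/3 - 10/9)^2: discriminant 56/9, real irrational roots -2/3 + (1/3)*sqrt(14) and -2/3 - (1/3)*sqrt(14); poles of order 2, moduli -2/3 + (1/3)*sqrt(14) and 2/3 + (1/3)*sqrt(14).
The radius of convergence is the smallest modulus among the singular points: -2/3 + (1/3)*sqrt(14).
The factor r**2 + 4*r/3 - 10/9 splits as (r - a)(r - a') with a = -2/3 - (1/3)*sqrt(14), a' = -2/3 + (1/3)*sqrt(14). At the order-2 pole a set g(r) = (r - a)^2*f(r) = [4*r**2/31 + 11*r/19 - 32/35] / (r - a')^2.
Order-2 pole: residue = g'(a); g'(-2/3 - (1/3)*sqrt(14)) = -(401763/8081080)*sqrt(14), so the residue is -(401763/8081080)*sqrt(14).
The factor r**2 + 4*r/3 - 10/9 splits as (r - a)(r - a') with a = -2/3 + (1/3)*sqrt(14), a' = -2/3 - (1/3)*sqrt(14). At the order-2 pole a set g(r) = (r - a)^2*f(r) = [4*r**2/31 + 11*r/19 - 32/35] / (r - a')^2.
Order-2 pole: residue = g'(a); g'(-2/3 + (1/3)*sqrt(14)) = (401763/8081080)*sqrt(14), so the residue is (401763/8081080)*sqrt(14).
List the singular points by increasing real part (a conjugate pair: the negative imaginary part first).

Radius of convergence at 0: -2/3 + (1/3)*sqrt(14).
At -2/3 - (1/3)*sqrt(14): a pole of order 2; residue -(401763/8081080)*sqrt(14).
At -2/3 + (1/3)*sqrt(14): a pole of order 2; residue (401763/8081080)*sqrt(14).


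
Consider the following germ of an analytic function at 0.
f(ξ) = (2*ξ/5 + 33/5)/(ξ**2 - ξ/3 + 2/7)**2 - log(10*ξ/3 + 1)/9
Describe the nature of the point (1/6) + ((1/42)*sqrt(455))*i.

The denominator factor ξ**2 - ξ/3 + 2/7 vanishes at (1/6) + ((1/42)*sqrt(455))*i and appears to the power 2; the numerator there equals (20/3) + ((1/105)*sqrt(455))*i, nonzero, and no other factor vanishes.
The branch terms are analytic at this point.
Hence a pole whose order is the multiplicity, 2.

The point is a pole of order 2.


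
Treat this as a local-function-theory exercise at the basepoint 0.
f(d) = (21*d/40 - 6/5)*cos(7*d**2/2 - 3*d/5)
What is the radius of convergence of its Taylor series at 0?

The radius of convergence is infinite.

The factor cos(7*d**2/2 - 3*d/5) is entire and contributes no finite singular point.
The polynomial part has no poles.
No finite singular points: the Taylor series at 0 converges everywhere.


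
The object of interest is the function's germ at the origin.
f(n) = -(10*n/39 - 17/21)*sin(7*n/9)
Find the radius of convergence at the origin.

The radius of convergence is infinite.

The factor -sin(7*n/9) is entire and contributes no finite singular point.
The polynomial part has no poles.
No finite singular points: the Taylor series at 0 converges everywhere.
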